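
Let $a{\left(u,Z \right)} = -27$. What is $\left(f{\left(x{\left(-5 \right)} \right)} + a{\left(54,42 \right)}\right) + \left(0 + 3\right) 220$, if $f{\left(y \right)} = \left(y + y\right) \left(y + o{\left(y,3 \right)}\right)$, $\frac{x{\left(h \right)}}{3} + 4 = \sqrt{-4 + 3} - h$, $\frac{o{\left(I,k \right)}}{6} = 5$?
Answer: $813 + 216 i \approx 813.0 + 216.0 i$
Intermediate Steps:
$o{\left(I,k \right)} = 30$ ($o{\left(I,k \right)} = 6 \cdot 5 = 30$)
$x{\left(h \right)} = -12 - 3 h + 3 i$ ($x{\left(h \right)} = -12 + 3 \left(\sqrt{-4 + 3} - h\right) = -12 + 3 \left(\sqrt{-1} - h\right) = -12 + 3 \left(i - h\right) = -12 - \left(- 3 i + 3 h\right) = -12 - 3 h + 3 i$)
$f{\left(y \right)} = 2 y \left(30 + y\right)$ ($f{\left(y \right)} = \left(y + y\right) \left(y + 30\right) = 2 y \left(30 + y\right)$)
$\left(f{\left(x{\left(-5 \right)} \right)} + a{\left(54,42 \right)}\right) + \left(0 + 3\right) 220 = \left(2 \left(-12 - -15 + 3 i\right) \left(30 - \left(-3 - 3 i\right)\right) - 27\right) + \left(0 + 3\right) 220 = \left(2 \left(-12 + 15 + 3 i\right) \left(30 + \left(-12 + 15 + 3 i\right)\right) - 27\right) + 3 \cdot 220 = \left(2 \left(3 + 3 i\right) \left(30 + \left(3 + 3 i\right)\right) - 27\right) + 660 = \left(2 \left(3 + 3 i\right) \left(33 + 3 i\right) - 27\right) + 660 = \left(-27 + 2 \left(3 + 3 i\right) \left(33 + 3 i\right)\right) + 660 = 633 + 2 \left(3 + 3 i\right) \left(33 + 3 i\right)$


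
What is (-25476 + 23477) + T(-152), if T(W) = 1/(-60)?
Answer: -119941/60 ≈ -1999.0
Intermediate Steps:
T(W) = -1/60
(-25476 + 23477) + T(-152) = (-25476 + 23477) - 1/60 = -1999 - 1/60 = -119941/60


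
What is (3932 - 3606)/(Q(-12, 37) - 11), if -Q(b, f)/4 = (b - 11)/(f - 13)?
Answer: -1956/43 ≈ -45.488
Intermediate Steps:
Q(b, f) = -4*(-11 + b)/(-13 + f) (Q(b, f) = -4*(b - 11)/(f - 13) = -4*(-11 + b)/(-13 + f))
(3932 - 3606)/(Q(-12, 37) - 11) = (3932 - 3606)/(4*(11 - 1*(-12))/(-13 + 37) - 11) = 326/(4*(11 + 12)/24 - 11) = 326/(4*(1/24)*23 - 11) = 326/(23/6 - 11) = 326/(-43/6) = 326*(-6/43) = -1956/43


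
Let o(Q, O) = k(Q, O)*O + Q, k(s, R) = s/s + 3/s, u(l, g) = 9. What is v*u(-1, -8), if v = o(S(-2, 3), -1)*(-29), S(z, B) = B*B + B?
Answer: -11223/4 ≈ -2805.8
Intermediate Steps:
k(s, R) = 1 + 3/s
S(z, B) = B + B² (S(z, B) = B² + B = B + B²)
o(Q, O) = Q + O*(3 + Q)/Q (o(Q, O) = ((3 + Q)/Q)*O + Q = O*(3 + Q)/Q + Q = Q + O*(3 + Q)/Q)
v = -1247/4 (v = (-1 + 3*(1 + 3) + 3*(-1)/(3*(1 + 3)))*(-29) = (-1 + 3*4 + 3*(-1)/(3*4))*(-29) = (-1 + 12 + 3*(-1)/12)*(-29) = (-1 + 12 + 3*(-1)*(1/12))*(-29) = (-1 + 12 - ¼)*(-29) = (43/4)*(-29) = -1247/4 ≈ -311.75)
v*u(-1, -8) = -1247/4*9 = -11223/4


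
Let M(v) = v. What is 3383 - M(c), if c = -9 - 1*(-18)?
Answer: 3374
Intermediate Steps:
c = 9 (c = -9 + 18 = 9)
3383 - M(c) = 3383 - 1*9 = 3383 - 9 = 3374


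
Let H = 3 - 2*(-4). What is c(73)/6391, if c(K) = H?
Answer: 1/581 ≈ 0.0017212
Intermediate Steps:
H = 11 (H = 3 + 8 = 11)
c(K) = 11
c(73)/6391 = 11/6391 = 11*(1/6391) = 1/581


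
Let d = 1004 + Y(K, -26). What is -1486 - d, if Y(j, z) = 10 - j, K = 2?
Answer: -2498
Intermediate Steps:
d = 1012 (d = 1004 + (10 - 1*2) = 1004 + (10 - 2) = 1004 + 8 = 1012)
-1486 - d = -1486 - 1*1012 = -1486 - 1012 = -2498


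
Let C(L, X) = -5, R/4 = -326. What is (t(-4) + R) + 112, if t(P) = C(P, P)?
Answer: -1197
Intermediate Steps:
R = -1304 (R = 4*(-326) = -1304)
t(P) = -5
(t(-4) + R) + 112 = (-5 - 1304) + 112 = -1309 + 112 = -1197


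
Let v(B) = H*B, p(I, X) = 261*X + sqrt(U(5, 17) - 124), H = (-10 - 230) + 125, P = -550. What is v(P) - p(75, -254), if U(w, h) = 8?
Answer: 129544 - 2*I*sqrt(29) ≈ 1.2954e+5 - 10.77*I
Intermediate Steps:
H = -115 (H = -240 + 125 = -115)
p(I, X) = 261*X + 2*I*sqrt(29) (p(I, X) = 261*X + sqrt(8 - 124) = 261*X + sqrt(-116) = 261*X + 2*I*sqrt(29))
v(B) = -115*B
v(P) - p(75, -254) = -115*(-550) - (261*(-254) + 2*I*sqrt(29)) = 63250 - (-66294 + 2*I*sqrt(29)) = 63250 + (66294 - 2*I*sqrt(29)) = 129544 - 2*I*sqrt(29)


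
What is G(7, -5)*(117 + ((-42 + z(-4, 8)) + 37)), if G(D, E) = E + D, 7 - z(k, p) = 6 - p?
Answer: 242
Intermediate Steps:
z(k, p) = 1 + p (z(k, p) = 7 - (6 - p) = 7 + (-6 + p) = 1 + p)
G(D, E) = D + E
G(7, -5)*(117 + ((-42 + z(-4, 8)) + 37)) = (7 - 5)*(117 + ((-42 + (1 + 8)) + 37)) = 2*(117 + ((-42 + 9) + 37)) = 2*(117 + (-33 + 37)) = 2*(117 + 4) = 2*121 = 242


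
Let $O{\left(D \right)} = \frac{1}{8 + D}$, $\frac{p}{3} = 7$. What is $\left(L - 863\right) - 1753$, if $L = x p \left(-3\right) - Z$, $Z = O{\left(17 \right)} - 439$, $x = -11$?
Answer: $- \frac{37101}{25} \approx -1484.0$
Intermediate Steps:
$p = 21$ ($p = 3 \cdot 7 = 21$)
$Z = - \frac{10974}{25}$ ($Z = \frac{1}{8 + 17} - 439 = \frac{1}{25} - 439 = - \frac{10974}{25} \approx -438.96$)
$L = \frac{28299}{25}$ ($L = \left(-11\right) 21 \left(-3\right) - - \frac{10974}{25} = \left(-231\right) \left(-3\right) + \frac{10974}{25} = 693 + \frac{10974}{25} = \frac{28299}{25} \approx 1132.0$)
$\left(L - 863\right) - 1753 = \left(\frac{28299}{25} - 863\right) - 1753 = \frac{6724}{25} - 1753 = - \frac{37101}{25}$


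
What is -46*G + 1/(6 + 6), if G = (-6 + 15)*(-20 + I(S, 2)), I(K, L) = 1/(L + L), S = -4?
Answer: 98119/12 ≈ 8176.6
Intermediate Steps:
I(K, L) = 1/(2*L)
G = -711/4 (G = (-6 + 15)*(-20 + (½)/2) = 9*(-20 + (½)*(½)) = 9*(-20 + ¼) = 9*(-79/4) = -711/4 ≈ -177.75)
-46*G + 1/(6 + 6) = -46*(-711/4) + 1/(6 + 6) = 16353/2 + 1/12 = 98119/12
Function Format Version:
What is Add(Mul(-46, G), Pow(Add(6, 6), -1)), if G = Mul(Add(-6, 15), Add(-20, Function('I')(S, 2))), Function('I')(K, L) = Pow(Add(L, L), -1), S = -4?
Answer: Rational(98119, 12) ≈ 8176.6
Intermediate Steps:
Function('I')(K, L) = Mul(Rational(1, 2), Pow(L, -1)) (Function('I')(K, L) = Pow(Mul(2, L), -1) = Mul(Rational(1, 2), Pow(L, -1)))
G = Rational(-711, 4) (G = Mul(Add(-6, 15), Add(-20, Mul(Rational(1, 2), Pow(2, -1)))) = Mul(9, Add(-20, Mul(Rational(1, 2), Rational(1, 2)))) = Mul(9, Add(-20, Rational(1, 4))) = Mul(9, Rational(-79, 4)) = Rational(-711, 4) ≈ -177.75)
Add(Mul(-46, G), Pow(Add(6, 6), -1)) = Add(Mul(-46, Rational(-711, 4)), Pow(Add(6, 6), -1)) = Add(Rational(16353, 2), Pow(12, -1)) = Add(Rational(16353, 2), Rational(1, 12)) = Rational(98119, 12)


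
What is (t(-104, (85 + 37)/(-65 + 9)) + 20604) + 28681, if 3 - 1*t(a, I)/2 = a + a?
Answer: 49707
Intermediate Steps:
t(a, I) = 6 - 4*a (t(a, I) = 6 - 2*(a + a) = 6 - 4*a)
(t(-104, (85 + 37)/(-65 + 9)) + 20604) + 28681 = ((6 - 4*(-104)) + 20604) + 28681 = ((6 + 416) + 20604) + 28681 = (422 + 20604) + 28681 = 21026 + 28681 = 49707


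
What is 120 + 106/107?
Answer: 12946/107 ≈ 120.99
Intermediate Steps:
120 + 106/107 = 12946/107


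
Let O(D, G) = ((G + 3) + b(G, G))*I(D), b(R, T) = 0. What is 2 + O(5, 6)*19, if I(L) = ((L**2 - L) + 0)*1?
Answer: 3422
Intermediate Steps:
I(L) = L**2 - L (I(L) = (L**2 - L)*1 = L**2 - L)
O(D, G) = D*(-1 + D)*(3 + G) (O(D, G) = ((G + 3) + 0)*(D*(-1 + D)) = ((3 + G) + 0)*(D*(-1 + D)) = (3 + G)*(D*(-1 + D)) = D*(-1 + D)*(3 + G))
2 + O(5, 6)*19 = 2 + (5*(-1 + 5)*(3 + 6))*19 = 2 + (5*4*9)*19 = 2 + 180*19 = 2 + 3420 = 3422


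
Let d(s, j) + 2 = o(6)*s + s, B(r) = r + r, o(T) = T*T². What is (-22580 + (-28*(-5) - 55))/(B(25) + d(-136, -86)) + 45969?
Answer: 1354453111/29464 ≈ 45970.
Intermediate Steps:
o(T) = T³
B(r) = 2*r
d(s, j) = -2 + 217*s (d(s, j) = -2 + (6³*s + s) = -2 + (216*s + s) = -2 + 217*s)
(-22580 + (-28*(-5) - 55))/(B(25) + d(-136, -86)) + 45969 = (-22580 + (-28*(-5) - 55))/(2*25 + (-2 + 217*(-136))) + 45969 = (-22580 + (140 - 55))/(50 + (-2 - 29512)) + 45969 = (-22580 + 85)/(50 - 29514) + 45969 = -22495/(-29464) + 45969 = -22495*(-1/29464) + 45969 = 22495/29464 + 45969 = 1354453111/29464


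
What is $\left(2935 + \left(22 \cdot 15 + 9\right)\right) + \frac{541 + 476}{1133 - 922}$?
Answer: $\frac{691831}{211} \approx 3278.8$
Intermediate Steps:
$\left(2935 + \left(22 \cdot 15 + 9\right)\right) + \frac{541 + 476}{1133 - 922} = \left(2935 + \left(330 + 9\right)\right) + \frac{1017}{211} = \left(2935 + 339\right) + 1017 \cdot \frac{1}{211} = 3274 + \frac{1017}{211} = \frac{691831}{211}$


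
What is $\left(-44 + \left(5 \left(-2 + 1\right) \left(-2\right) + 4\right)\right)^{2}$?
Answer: $900$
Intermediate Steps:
$\left(-44 + \left(5 \left(-2 + 1\right) \left(-2\right) + 4\right)\right)^{2} = \left(-44 + \left(5 \left(-1\right) \left(-2\right) + 4\right)\right)^{2} = \left(-44 + \left(\left(-5\right) \left(-2\right) + 4\right)\right)^{2} = \left(-44 + \left(10 + 4\right)\right)^{2} = \left(-44 + 14\right)^{2} = \left(-30\right)^{2} = 900$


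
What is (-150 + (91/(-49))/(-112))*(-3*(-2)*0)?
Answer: 0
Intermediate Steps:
(-150 + (91/(-49))/(-112))*(-3*(-2)*0) = (-150 + (91*(-1/49))*(-1/112))*(6*0) = (-150 - 13/7*(-1/112))*0 = (-150 + 13/784)*0 = -117587/784*0 = 0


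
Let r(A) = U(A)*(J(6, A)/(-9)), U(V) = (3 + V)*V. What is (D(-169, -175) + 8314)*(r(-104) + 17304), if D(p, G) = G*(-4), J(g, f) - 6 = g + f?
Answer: 10114645456/9 ≈ 1.1239e+9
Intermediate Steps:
U(V) = V*(3 + V)
J(g, f) = 6 + f + g (J(g, f) = 6 + (g + f) = 6 + (f + g) = 6 + f + g)
D(p, G) = -4*G
r(A) = A*(3 + A)*(-4/3 - A/9) (r(A) = (A*(3 + A))*((6 + A + 6)/(-9)) = (A*(3 + A))*((12 + A)*(-1/9)) = (A*(3 + A))*(-4/3 - A/9) = A*(3 + A)*(-4/3 - A/9))
(D(-169, -175) + 8314)*(r(-104) + 17304) = (-4*(-175) + 8314)*(-1/9*(-104)*(3 - 104)*(12 - 104) + 17304) = (700 + 8314)*(-1/9*(-104)*(-101)*(-92) + 17304) = 9014*(966368/9 + 17304) = 9014*(1122104/9) = 10114645456/9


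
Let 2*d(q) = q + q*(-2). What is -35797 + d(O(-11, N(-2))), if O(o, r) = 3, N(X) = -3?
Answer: -71597/2 ≈ -35799.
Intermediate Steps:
d(q) = -q/2 (d(q) = (q + q*(-2))/2 = (q - 2*q)/2 = (-q)/2 = -q/2)
-35797 + d(O(-11, N(-2))) = -35797 - ½*3 = -35797 - 3/2 = -71597/2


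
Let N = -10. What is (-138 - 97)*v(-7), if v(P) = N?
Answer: 2350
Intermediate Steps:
v(P) = -10
(-138 - 97)*v(-7) = (-138 - 97)*(-10) = -235*(-10) = 2350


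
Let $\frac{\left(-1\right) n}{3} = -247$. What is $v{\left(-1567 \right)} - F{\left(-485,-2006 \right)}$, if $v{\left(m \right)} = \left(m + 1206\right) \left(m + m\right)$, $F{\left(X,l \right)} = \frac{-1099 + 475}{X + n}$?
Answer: $\frac{18102023}{16} \approx 1.1314 \cdot 10^{6}$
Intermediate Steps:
$n = 741$ ($n = \left(-3\right) \left(-247\right) = 741$)
$F{\left(X,l \right)} = - \frac{624}{741 + X}$ ($F{\left(X,l \right)} = \frac{-1099 + 475}{X + 741} = - \frac{624}{741 + X}$)
$v{\left(m \right)} = 2 m \left(1206 + m\right)$ ($v{\left(m \right)} = \left(1206 + m\right) 2 m = 2 m \left(1206 + m\right)$)
$v{\left(-1567 \right)} - F{\left(-485,-2006 \right)} = 2 \left(-1567\right) \left(1206 - 1567\right) - - \frac{624}{741 - 485} = 2 \left(-1567\right) \left(-361\right) - - \frac{624}{256} = 1131374 - \left(-624\right) \frac{1}{256} = 1131374 - - \frac{39}{16} = 1131374 + \frac{39}{16} = \frac{18102023}{16}$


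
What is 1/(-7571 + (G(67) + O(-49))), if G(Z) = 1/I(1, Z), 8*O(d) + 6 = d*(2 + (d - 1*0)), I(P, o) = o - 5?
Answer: -248/1806397 ≈ -0.00013729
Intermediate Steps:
I(P, o) = -5 + o
O(d) = -¾ + d*(2 + d)/8 (O(d) = -¾ + (d*(2 + (d - 1*0)))/8 = -¾ + (d*(2 + (d + 0)))/8 = -¾ + (d*(2 + d))/8 = -¾ + d*(2 + d)/8)
G(Z) = 1/(-5 + Z)
1/(-7571 + (G(67) + O(-49))) = 1/(-7571 + (1/(-5 + 67) + (-¾ + (¼)*(-49) + (⅛)*(-49)²))) = 1/(-7571 + (1/62 + (-¾ - 49/4 + (⅛)*2401))) = 1/(-7571 + (1/62 + (-¾ - 49/4 + 2401/8))) = 1/(-7571 + (1/62 + 2297/8)) = 1/(-7571 + 71211/248) = 1/(-1806397/248) = -248/1806397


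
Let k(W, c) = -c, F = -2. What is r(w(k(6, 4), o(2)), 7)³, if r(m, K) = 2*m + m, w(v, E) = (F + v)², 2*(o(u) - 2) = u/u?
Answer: 1259712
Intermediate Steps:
o(u) = 5/2 (o(u) = 2 + (u/u)/2 = 2 + (½)*1 = 2 + ½ = 5/2)
w(v, E) = (-2 + v)²
r(m, K) = 3*m
r(w(k(6, 4), o(2)), 7)³ = (3*(-2 - 1*4)²)³ = (3*(-2 - 4)²)³ = (3*(-6)²)³ = (3*36)³ = 108³ = 1259712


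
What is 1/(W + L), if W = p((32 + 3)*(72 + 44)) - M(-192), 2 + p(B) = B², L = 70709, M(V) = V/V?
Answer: 1/16554306 ≈ 6.0407e-8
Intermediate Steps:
M(V) = 1
p(B) = -2 + B²
W = 16483597 (W = (-2 + ((32 + 3)*(72 + 44))²) - 1*1 = (-2 + (35*116)²) - 1 = (-2 + 4060²) - 1 = (-2 + 16483600) - 1 = 16483598 - 1 = 16483597)
1/(W + L) = 1/(16483597 + 70709) = 1/16554306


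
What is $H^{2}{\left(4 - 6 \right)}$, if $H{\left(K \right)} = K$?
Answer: $4$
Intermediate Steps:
$H^{2}{\left(4 - 6 \right)} = \left(4 - 6\right)^{2} = \left(-2\right)^{2} = 4$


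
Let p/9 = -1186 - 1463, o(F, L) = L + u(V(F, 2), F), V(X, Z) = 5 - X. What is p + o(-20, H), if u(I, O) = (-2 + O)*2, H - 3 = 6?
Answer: -23876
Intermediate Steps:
H = 9 (H = 3 + 6 = 9)
u(I, O) = -4 + 2*O
o(F, L) = -4 + L + 2*F (o(F, L) = L + (-4 + 2*F) = -4 + L + 2*F)
p = -23841 (p = 9*(-1186 - 1463) = 9*(-2649) = -23841)
p + o(-20, H) = -23841 + (-4 + 9 + 2*(-20)) = -23841 + (-4 + 9 - 40) = -23841 - 35 = -23876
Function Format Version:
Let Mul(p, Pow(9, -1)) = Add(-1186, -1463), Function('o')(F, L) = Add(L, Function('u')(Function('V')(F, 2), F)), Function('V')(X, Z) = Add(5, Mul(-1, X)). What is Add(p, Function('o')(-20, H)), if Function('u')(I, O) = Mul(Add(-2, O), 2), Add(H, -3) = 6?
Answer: -23876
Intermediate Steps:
H = 9 (H = Add(3, 6) = 9)
Function('u')(I, O) = Add(-4, Mul(2, O))
Function('o')(F, L) = Add(-4, L, Mul(2, F)) (Function('o')(F, L) = Add(L, Add(-4, Mul(2, F))) = Add(-4, L, Mul(2, F)))
p = -23841 (p = Mul(9, Add(-1186, -1463)) = Mul(9, -2649) = -23841)
Add(p, Function('o')(-20, H)) = Add(-23841, Add(-4, 9, Mul(2, -20))) = Add(-23841, Add(-4, 9, -40)) = Add(-23841, -35) = -23876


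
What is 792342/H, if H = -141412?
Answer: -396171/70706 ≈ -5.6031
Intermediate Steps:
792342/H = 792342/(-141412) = 792342*(-1/141412) = -396171/70706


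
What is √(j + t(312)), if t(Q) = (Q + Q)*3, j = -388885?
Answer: I*√387013 ≈ 622.1*I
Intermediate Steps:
t(Q) = 6*Q (t(Q) = (2*Q)*3 = 6*Q)
√(j + t(312)) = √(-388885 + 6*312) = √(-388885 + 1872) = √(-387013) = I*√387013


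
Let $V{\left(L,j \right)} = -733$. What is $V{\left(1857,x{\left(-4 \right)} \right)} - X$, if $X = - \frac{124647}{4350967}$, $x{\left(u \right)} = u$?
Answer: $- \frac{3189134164}{4350967} \approx -732.97$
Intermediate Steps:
$X = - \frac{124647}{4350967}$ ($X = \left(-124647\right) \frac{1}{4350967} = - \frac{124647}{4350967} \approx -0.028648$)
$V{\left(1857,x{\left(-4 \right)} \right)} - X = -733 - - \frac{124647}{4350967} = -733 + \frac{124647}{4350967} = - \frac{3189134164}{4350967}$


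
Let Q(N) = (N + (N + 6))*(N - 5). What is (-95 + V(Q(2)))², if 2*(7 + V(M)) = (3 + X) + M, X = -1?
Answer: 13456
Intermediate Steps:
Q(N) = (-5 + N)*(6 + 2*N) (Q(N) = (N + (6 + N))*(-5 + N) = (6 + 2*N)*(-5 + N) = (-5 + N)*(6 + 2*N))
V(M) = -6 + M/2 (V(M) = -7 + ((3 - 1) + M)/2 = -7 + (2 + M)/2 = -7 + (1 + M/2) = -6 + M/2)
(-95 + V(Q(2)))² = (-95 + (-6 + (-30 - 4*2 + 2*2²)/2))² = (-95 + (-6 + (-30 - 8 + 2*4)/2))² = (-95 + (-6 + (-30 - 8 + 8)/2))² = (-95 + (-6 + (½)*(-30)))² = (-95 + (-6 - 15))² = (-95 - 21)² = (-116)² = 13456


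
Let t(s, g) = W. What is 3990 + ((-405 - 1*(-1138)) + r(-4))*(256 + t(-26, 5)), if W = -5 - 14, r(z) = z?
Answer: 176763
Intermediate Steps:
W = -19
t(s, g) = -19
3990 + ((-405 - 1*(-1138)) + r(-4))*(256 + t(-26, 5)) = 3990 + ((-405 - 1*(-1138)) - 4)*(256 - 19) = 3990 + ((-405 + 1138) - 4)*237 = 3990 + (733 - 4)*237 = 3990 + 729*237 = 3990 + 172773 = 176763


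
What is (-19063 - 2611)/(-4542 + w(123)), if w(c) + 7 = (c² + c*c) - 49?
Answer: -10837/12830 ≈ -0.84466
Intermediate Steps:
w(c) = -56 + 2*c² (w(c) = -7 + ((c² + c*c) - 49) = -7 + ((c² + c²) - 49) = -7 + (2*c² - 49) = -7 + (-49 + 2*c²) = -56 + 2*c²)
(-19063 - 2611)/(-4542 + w(123)) = (-19063 - 2611)/(-4542 + (-56 + 2*123²)) = -21674/(-4542 + (-56 + 2*15129)) = -21674/(-4542 + (-56 + 30258)) = -21674/(-4542 + 30202) = -21674/25660 = -21674*1/25660 = -10837/12830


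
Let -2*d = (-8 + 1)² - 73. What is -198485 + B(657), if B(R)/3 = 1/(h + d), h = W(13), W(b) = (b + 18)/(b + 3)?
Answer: -44262107/223 ≈ -1.9848e+5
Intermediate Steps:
W(b) = (18 + b)/(3 + b)
d = 12 (d = -((-8 + 1)² - 73)/2 = -((-7)² - 73)/2 = -(49 - 73)/2 = -½*(-24) = 12)
h = 31/16 (h = (18 + 13)/(3 + 13) = 31/16 ≈ 1.9375)
B(R) = 48/223 (B(R) = 3/(31/16 + 12) = 3/(223/16) = 3*(16/223) = 48/223)
-198485 + B(657) = -198485 + 48/223 = -44262107/223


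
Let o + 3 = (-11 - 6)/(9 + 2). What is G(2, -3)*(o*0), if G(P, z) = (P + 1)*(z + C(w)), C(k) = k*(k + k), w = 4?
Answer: 0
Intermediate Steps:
C(k) = 2*k² (C(k) = k*(2*k) = 2*k²)
G(P, z) = (1 + P)*(32 + z) (G(P, z) = (P + 1)*(z + 2*4²) = (1 + P)*(z + 2*16) = (1 + P)*(z + 32) = (1 + P)*(32 + z))
o = -50/11 (o = -3 + (-11 - 6)/(9 + 2) = -3 - 17/11 = -50/11 ≈ -4.5455)
G(2, -3)*(o*0) = (32 - 3 + 32*2 + 2*(-3))*(-50/11*0) = (32 - 3 + 64 - 6)*0 = 87*0 = 0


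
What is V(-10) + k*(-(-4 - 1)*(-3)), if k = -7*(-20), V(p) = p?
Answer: -2110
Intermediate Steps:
k = 140
V(-10) + k*(-(-4 - 1)*(-3)) = -10 + 140*(-(-4 - 1)*(-3)) = -10 + 140*(-(-5)*(-3)) = -10 + 140*(-1*15) = -10 + 140*(-15) = -10 - 2100 = -2110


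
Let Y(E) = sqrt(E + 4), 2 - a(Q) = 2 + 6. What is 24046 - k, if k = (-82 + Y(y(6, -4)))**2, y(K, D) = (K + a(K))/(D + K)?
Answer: 17646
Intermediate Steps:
a(Q) = -6 (a(Q) = 2 - (2 + 6) = 2 - 1*8 = 2 - 8 = -6)
y(K, D) = (-6 + K)/(D + K) (y(K, D) = (K - 6)/(D + K) = (-6 + K)/(D + K))
Y(E) = sqrt(4 + E)
k = 6400 (k = (-82 + sqrt(4 + (-6 + 6)/(-4 + 6)))**2 = (-82 + sqrt(4 + 0/2))**2 = (-82 + sqrt(4 + (1/2)*0))**2 = (-82 + sqrt(4 + 0))**2 = (-82 + sqrt(4))**2 = (-82 + 2)**2 = (-80)**2 = 6400)
24046 - k = 24046 - 1*6400 = 24046 - 6400 = 17646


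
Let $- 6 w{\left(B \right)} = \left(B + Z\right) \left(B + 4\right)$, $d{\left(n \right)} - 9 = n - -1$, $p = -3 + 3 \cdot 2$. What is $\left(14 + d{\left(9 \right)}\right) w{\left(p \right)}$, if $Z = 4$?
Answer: $- \frac{539}{2} \approx -269.5$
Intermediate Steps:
$p = 3$ ($p = -3 + 6 = 3$)
$d{\left(n \right)} = 10 + n$ ($d{\left(n \right)} = 9 + \left(n - -1\right) = 9 + \left(n + 1\right) = 9 + \left(1 + n\right) = 10 + n$)
$w{\left(B \right)} = - \frac{\left(4 + B\right)^{2}}{6}$ ($w{\left(B \right)} = - \frac{\left(B + 4\right) \left(B + 4\right)}{6} = - \frac{\left(4 + B\right) \left(4 + B\right)}{6} = - \frac{\left(4 + B\right)^{2}}{6}$)
$\left(14 + d{\left(9 \right)}\right) w{\left(p \right)} = \left(14 + \left(10 + 9\right)\right) \left(- \frac{8}{3} - 4 - \frac{3^{2}}{6}\right) = \left(14 + 19\right) \left(- \frac{8}{3} - 4 - \frac{3}{2}\right) = 33 \left(- \frac{8}{3} - 4 - \frac{3}{2}\right) = 33 \left(- \frac{49}{6}\right) = - \frac{539}{2}$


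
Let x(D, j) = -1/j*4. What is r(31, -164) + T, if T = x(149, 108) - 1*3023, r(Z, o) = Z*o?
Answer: -218890/27 ≈ -8107.0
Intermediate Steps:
x(D, j) = -4/j
T = -81622/27 (T = -4/108 - 1*3023 = -4*1/108 - 3023 = -1/27 - 3023 = -81622/27 ≈ -3023.0)
r(31, -164) + T = 31*(-164) - 81622/27 = -5084 - 81622/27 = -218890/27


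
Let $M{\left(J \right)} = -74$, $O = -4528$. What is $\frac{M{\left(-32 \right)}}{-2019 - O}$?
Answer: $- \frac{74}{2509} \approx -0.029494$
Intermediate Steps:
$\frac{M{\left(-32 \right)}}{-2019 - O} = - \frac{74}{-2019 - -4528} = - \frac{74}{-2019 + 4528} = - \frac{74}{2509}$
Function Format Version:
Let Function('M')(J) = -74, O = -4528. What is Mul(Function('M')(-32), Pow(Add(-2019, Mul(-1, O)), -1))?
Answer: Rational(-74, 2509) ≈ -0.029494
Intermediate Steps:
Mul(Function('M')(-32), Pow(Add(-2019, Mul(-1, O)), -1)) = Mul(-74, Pow(Add(-2019, Mul(-1, -4528)), -1)) = Mul(-74, Pow(Add(-2019, 4528), -1)) = Mul(-74, Pow(2509, -1)) = Mul(-74, Rational(1, 2509)) = Rational(-74, 2509)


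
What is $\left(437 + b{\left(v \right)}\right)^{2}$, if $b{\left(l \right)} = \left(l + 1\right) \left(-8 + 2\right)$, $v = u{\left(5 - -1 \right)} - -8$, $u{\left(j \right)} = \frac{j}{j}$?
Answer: $142129$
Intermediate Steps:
$u{\left(j \right)} = 1$
$v = 9$ ($v = 1 - -8 = 1 + 8 = 9$)
$b{\left(l \right)} = -6 - 6 l$ ($b{\left(l \right)} = \left(1 + l\right) \left(-6\right) = -6 - 6 l$)
$\left(437 + b{\left(v \right)}\right)^{2} = \left(437 - 60\right)^{2} = 377^{2} = 142129$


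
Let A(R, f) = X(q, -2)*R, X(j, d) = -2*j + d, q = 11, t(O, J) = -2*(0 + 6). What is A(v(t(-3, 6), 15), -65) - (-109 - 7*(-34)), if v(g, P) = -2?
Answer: -81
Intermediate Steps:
t(O, J) = -12 (t(O, J) = -2*6 = -12)
X(j, d) = d - 2*j
A(R, f) = -24*R (A(R, f) = (-2 - 2*11)*R = (-2 - 22)*R = -24*R)
A(v(t(-3, 6), 15), -65) - (-109 - 7*(-34)) = -24*(-2) - (-109 - 7*(-34)) = 48 - (-109 + 238) = 48 - 1*129 = 48 - 129 = -81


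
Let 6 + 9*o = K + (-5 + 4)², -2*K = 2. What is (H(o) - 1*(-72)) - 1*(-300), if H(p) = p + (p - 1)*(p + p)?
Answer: 3362/9 ≈ 373.56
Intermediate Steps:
K = -1 (K = -½*2 = -1)
o = -⅔ (o = -⅔ + (-1 + (-5 + 4)²)/9 = -⅔ + (-1 + (-1)²)/9 = -⅔ + (-1 + 1)/9 = -⅔ + (⅑)*0 = -⅔ + 0 = -⅔ ≈ -0.66667)
H(p) = p + 2*p*(-1 + p) (H(p) = p + (-1 + p)*(2*p) = p + 2*p*(-1 + p))
(H(o) - 1*(-72)) - 1*(-300) = (-2*(-1 + 2*(-⅔))/3 - 1*(-72)) - 1*(-300) = (-2*(-1 - 4/3)/3 + 72) + 300 = (-⅔*(-7/3) + 72) + 300 = (14/9 + 72) + 300 = 662/9 + 300 = 3362/9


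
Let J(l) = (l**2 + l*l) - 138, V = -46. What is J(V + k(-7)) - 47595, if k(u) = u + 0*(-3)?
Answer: -42115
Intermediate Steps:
k(u) = u (k(u) = u + 0 = u)
J(l) = -138 + 2*l**2 (J(l) = (l**2 + l**2) - 138 = 2*l**2 - 138 = -138 + 2*l**2)
J(V + k(-7)) - 47595 = (-138 + 2*(-46 - 7)**2) - 47595 = (-138 + 2*(-53)**2) - 47595 = (-138 + 2*2809) - 47595 = (-138 + 5618) - 47595 = 5480 - 47595 = -42115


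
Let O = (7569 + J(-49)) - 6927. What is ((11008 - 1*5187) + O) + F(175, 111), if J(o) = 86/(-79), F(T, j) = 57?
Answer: 514994/79 ≈ 6518.9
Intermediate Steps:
J(o) = -86/79 (J(o) = 86*(-1/79) = -86/79)
O = 50632/79 (O = (7569 - 86/79) - 6927 = 597865/79 - 6927 = 50632/79 ≈ 640.91)
((11008 - 1*5187) + O) + F(175, 111) = ((11008 - 1*5187) + 50632/79) + 57 = ((11008 - 5187) + 50632/79) + 57 = (5821 + 50632/79) + 57 = 510491/79 + 57 = 514994/79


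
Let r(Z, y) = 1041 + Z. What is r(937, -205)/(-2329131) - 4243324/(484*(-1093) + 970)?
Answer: 549011833576/68326610639 ≈ 8.0351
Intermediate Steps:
r(937, -205)/(-2329131) - 4243324/(484*(-1093) + 970) = (1041 + 937)/(-2329131) - 4243324/(484*(-1093) + 970) = 1978*(-1/2329131) - 4243324/(-529012 + 970) = -1978/2329131 - 4243324/(-528042) = -1978/2329131 - 4243324*(-1/528042) = -1978/2329131 + 2121662/264021 = 549011833576/68326610639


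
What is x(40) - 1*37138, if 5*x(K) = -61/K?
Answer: -7427661/200 ≈ -37138.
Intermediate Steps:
x(K) = -61/(5*K) (x(K) = (-61/K)/5 = -61/(5*K))
x(40) - 1*37138 = -61/5/40 - 1*37138 = -61/5*1/40 - 37138 = -61/200 - 37138 = -7427661/200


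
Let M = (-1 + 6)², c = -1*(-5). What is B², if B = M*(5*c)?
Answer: 390625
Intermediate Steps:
c = 5
M = 25 (M = 5² = 25)
B = 625 (B = 25*(5*5) = 25*25 = 625)
B² = 625² = 390625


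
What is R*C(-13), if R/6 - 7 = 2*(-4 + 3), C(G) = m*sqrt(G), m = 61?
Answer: 1830*I*sqrt(13) ≈ 6598.2*I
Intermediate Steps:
C(G) = 61*sqrt(G)
R = 30 (R = 42 + 6*(2*(-4 + 3)) = 42 + 6*(2*(-1)) = 42 + 6*(-2) = 42 - 12 = 30)
R*C(-13) = 30*(61*sqrt(-13)) = 30*(61*(I*sqrt(13))) = 30*(61*I*sqrt(13)) = 1830*I*sqrt(13)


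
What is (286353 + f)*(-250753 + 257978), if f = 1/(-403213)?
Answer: 834207547058300/403213 ≈ 2.0689e+9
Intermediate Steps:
f = -1/403213 ≈ -2.4801e-6
(286353 + f)*(-250753 + 257978) = (286353 - 1/403213)*(-250753 + 257978) = (115461252188/403213)*7225 = 834207547058300/403213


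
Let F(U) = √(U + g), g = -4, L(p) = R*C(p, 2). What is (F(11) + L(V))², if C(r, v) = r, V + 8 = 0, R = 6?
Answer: (48 - √7)² ≈ 2057.0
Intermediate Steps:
V = -8 (V = -8 + 0 = -8)
L(p) = 6*p
F(U) = √(-4 + U) (F(U) = √(U - 4) = √(-4 + U))
(F(11) + L(V))² = (√(-4 + 11) + 6*(-8))² = (√7 - 48)² = (-48 + √7)²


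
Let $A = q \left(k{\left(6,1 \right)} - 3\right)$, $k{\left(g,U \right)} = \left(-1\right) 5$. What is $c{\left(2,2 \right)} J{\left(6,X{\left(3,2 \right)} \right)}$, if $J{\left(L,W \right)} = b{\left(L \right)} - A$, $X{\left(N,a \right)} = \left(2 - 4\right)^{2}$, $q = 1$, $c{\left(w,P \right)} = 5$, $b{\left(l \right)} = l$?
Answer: $70$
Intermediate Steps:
$k{\left(g,U \right)} = -5$
$X{\left(N,a \right)} = 4$ ($X{\left(N,a \right)} = \left(-2\right)^{2} = 4$)
$A = -8$ ($A = 1 \left(-5 - 3\right) = 1 \left(-8\right) = -8$)
$J{\left(L,W \right)} = 8 + L$ ($J{\left(L,W \right)} = L - -8 = L + 8 = 8 + L$)
$c{\left(2,2 \right)} J{\left(6,X{\left(3,2 \right)} \right)} = 5 \left(8 + 6\right) = 5 \cdot 14 = 70$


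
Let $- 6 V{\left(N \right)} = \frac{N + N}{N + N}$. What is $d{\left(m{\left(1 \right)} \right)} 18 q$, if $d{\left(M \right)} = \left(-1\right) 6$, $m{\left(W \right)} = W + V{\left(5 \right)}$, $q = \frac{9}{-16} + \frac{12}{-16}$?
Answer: $\frac{567}{4} \approx 141.75$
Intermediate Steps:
$V{\left(N \right)} = - \frac{1}{6}$ ($V{\left(N \right)} = - \frac{\left(N + N\right) \frac{1}{N + N}}{6} = - \frac{2 N \frac{1}{2 N}}{6} = \left(- \frac{1}{6}\right) 1 = - \frac{1}{6}$)
$q = - \frac{21}{16}$ ($q = 9 \left(- \frac{1}{16}\right) + 12 \left(- \frac{1}{16}\right) = - \frac{9}{16} - \frac{3}{4} = - \frac{21}{16} \approx -1.3125$)
$m{\left(W \right)} = - \frac{1}{6} + W$ ($m{\left(W \right)} = W - \frac{1}{6} = - \frac{1}{6} + W$)
$d{\left(M \right)} = -6$
$d{\left(m{\left(1 \right)} \right)} 18 q = \left(-6\right) 18 \left(- \frac{21}{16}\right) = \left(-108\right) \left(- \frac{21}{16}\right) = \frac{567}{4}$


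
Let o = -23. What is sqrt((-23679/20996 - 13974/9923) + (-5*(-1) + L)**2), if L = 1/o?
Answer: 7*sqrt(2581038366477238257)/2395948042 ≈ 4.6937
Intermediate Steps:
L = -1/23 (L = 1/(-23) = -1/23 ≈ -0.043478)
sqrt((-23679/20996 - 13974/9923) + (-5*(-1) + L)**2) = sqrt((-23679/20996 - 13974/9923) + (-5*(-1) - 1/23)**2) = sqrt((-23679*1/20996 - 13974*1/9923) + (5 - 1/23)**2) = sqrt((-23679/20996 - 13974/9923) + (114/23)**2) = sqrt(-528364821/208343308 + 12996/529) = sqrt(2428124640459/110213609932) = 7*sqrt(2581038366477238257)/2395948042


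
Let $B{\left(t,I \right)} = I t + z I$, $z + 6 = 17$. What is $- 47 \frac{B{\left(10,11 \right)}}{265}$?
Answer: $- \frac{10857}{265} \approx -40.97$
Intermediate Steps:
$z = 11$ ($z = -6 + 17 = 11$)
$B{\left(t,I \right)} = 11 I + I t$ ($B{\left(t,I \right)} = I t + 11 I = 11 I + I t$)
$- 47 \frac{B{\left(10,11 \right)}}{265} = - 47 \frac{11 \left(11 + 10\right)}{265} = - 47 \cdot 11 \cdot 21 \cdot \frac{1}{265} = - 47 \cdot 231 \cdot \frac{1}{265} = \left(-47\right) \frac{231}{265} = - \frac{10857}{265}$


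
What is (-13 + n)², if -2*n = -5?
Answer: 441/4 ≈ 110.25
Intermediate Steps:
n = 5/2 (n = -½*(-5) = 5/2 ≈ 2.5000)
(-13 + n)² = (-13 + 5/2)² = (-21/2)² = 441/4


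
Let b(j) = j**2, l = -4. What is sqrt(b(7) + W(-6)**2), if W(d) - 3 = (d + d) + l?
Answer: sqrt(218) ≈ 14.765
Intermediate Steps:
W(d) = -1 + 2*d (W(d) = 3 + ((d + d) - 4) = 3 + (2*d - 4) = 3 + (-4 + 2*d) = -1 + 2*d)
sqrt(b(7) + W(-6)**2) = sqrt(7**2 + (-1 + 2*(-6))**2) = sqrt(49 + (-1 - 12)**2) = sqrt(49 + (-13)**2) = sqrt(49 + 169) = sqrt(218)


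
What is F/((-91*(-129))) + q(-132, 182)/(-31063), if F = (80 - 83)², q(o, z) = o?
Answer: 609705/121549519 ≈ 0.0050161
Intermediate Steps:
F = 9 (F = (-3)² = 9)
F/((-91*(-129))) + q(-132, 182)/(-31063) = 9/((-91*(-129))) - 132/(-31063) = 9/11739 - 132*(-1/31063) = 9*(1/11739) + 132/31063 = 3/3913 + 132/31063 = 609705/121549519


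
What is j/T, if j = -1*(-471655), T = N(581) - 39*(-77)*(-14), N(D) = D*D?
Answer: 471655/295519 ≈ 1.5960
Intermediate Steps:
N(D) = D²
T = 295519 (T = 581² - 39*(-77)*(-14) = 337561 - (-3003)*(-14) = 337561 - 1*42042 = 337561 - 42042 = 295519)
j = 471655
j/T = 471655/295519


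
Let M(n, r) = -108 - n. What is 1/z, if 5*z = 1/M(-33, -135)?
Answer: -375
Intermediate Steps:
z = -1/375 (z = 1/(5*(-108 - 1*(-33))) = 1/(5*(-108 + 33)) = (⅕)/(-75) = (⅕)*(-1/75) = -1/375 ≈ -0.0026667)
1/z = 1/(-1/375) = -375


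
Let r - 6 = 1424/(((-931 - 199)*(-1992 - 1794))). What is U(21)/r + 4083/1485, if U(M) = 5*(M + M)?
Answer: 59956795868/1588362435 ≈ 37.748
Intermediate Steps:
U(M) = 10*M (U(M) = 5*(2*M) = 10*M)
r = 6417626/1069545 (r = 6 + 1424/(((-931 - 199)*(-1992 - 1794))) = 6 + 1424/((-1130*(-3786))) = 6 + 1424/4278180 = 6 + 1424*(1/4278180) = 6 + 356/1069545 = 6417626/1069545 ≈ 6.0003)
U(21)/r + 4083/1485 = (10*21)/(6417626/1069545) + 4083/1485 = 210*(1069545/6417626) + 4083*(1/1485) = 112302225/3208813 + 1361/495 = 59956795868/1588362435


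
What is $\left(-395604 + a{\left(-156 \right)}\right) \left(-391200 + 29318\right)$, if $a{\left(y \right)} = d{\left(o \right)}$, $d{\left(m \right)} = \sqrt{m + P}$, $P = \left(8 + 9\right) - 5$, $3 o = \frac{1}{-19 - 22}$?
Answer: $143161966728 - \frac{1809410 \sqrt{7257}}{123} \approx 1.4316 \cdot 10^{11}$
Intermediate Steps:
$o = - \frac{1}{123}$ ($o = \frac{1}{3 \left(-19 - 22\right)} = \frac{1}{3 \left(-41\right)} = \frac{1}{3} \left(- \frac{1}{41}\right) = - \frac{1}{123} \approx -0.0081301$)
$P = 12$ ($P = 17 - 5 = 12$)
$d{\left(m \right)} = \sqrt{12 + m}$ ($d{\left(m \right)} = \sqrt{m + 12} = \sqrt{12 + m}$)
$a{\left(y \right)} = \frac{5 \sqrt{7257}}{123}$ ($a{\left(y \right)} = \sqrt{12 - \frac{1}{123}} = \sqrt{\frac{1475}{123}} = \frac{5 \sqrt{7257}}{123}$)
$\left(-395604 + a{\left(-156 \right)}\right) \left(-391200 + 29318\right) = \left(-395604 + \frac{5 \sqrt{7257}}{123}\right) \left(-391200 + 29318\right) = \left(-395604 + \frac{5 \sqrt{7257}}{123}\right) \left(-361882\right) = 143161966728 - \frac{1809410 \sqrt{7257}}{123}$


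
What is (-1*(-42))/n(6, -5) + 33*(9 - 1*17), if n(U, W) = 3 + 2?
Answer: -1278/5 ≈ -255.60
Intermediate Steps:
n(U, W) = 5
(-1*(-42))/n(6, -5) + 33*(9 - 1*17) = -1*(-42)/5 + 33*(9 - 1*17) = 42*(⅕) + 33*(9 - 17) = 42/5 + 33*(-8) = 42/5 - 264 = -1278/5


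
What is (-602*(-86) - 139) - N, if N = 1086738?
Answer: -1035105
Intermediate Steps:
(-602*(-86) - 139) - N = (-602*(-86) - 139) - 1*1086738 = (51772 - 139) - 1086738 = 51633 - 1086738 = -1035105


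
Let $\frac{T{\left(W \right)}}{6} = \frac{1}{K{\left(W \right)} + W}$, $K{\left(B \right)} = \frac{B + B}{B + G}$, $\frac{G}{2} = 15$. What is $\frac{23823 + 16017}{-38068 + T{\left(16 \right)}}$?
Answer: $- \frac{2549760}{2436329} \approx -1.0466$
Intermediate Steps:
$G = 30$ ($G = 2 \cdot 15 = 30$)
$K{\left(B \right)} = \frac{2 B}{30 + B}$ ($K{\left(B \right)} = \frac{B + B}{B + 30} = \frac{2 B}{30 + B}$)
$T{\left(W \right)} = \frac{6}{W + \frac{2 W}{30 + W}}$ ($T{\left(W \right)} = \frac{6}{\frac{2 W}{30 + W} + W} = \frac{6}{W + \frac{2 W}{30 + W}}$)
$\frac{23823 + 16017}{-38068 + T{\left(16 \right)}} = \frac{23823 + 16017}{-38068 + \frac{6 \left(30 + 16\right)}{16 \left(32 + 16\right)}} = \frac{39840}{-38068 + 6 \cdot \frac{1}{16} \cdot \frac{1}{48} \cdot 46} = \frac{39840}{-38068 + \frac{23}{64}} = \frac{39840}{- \frac{2436329}{64}} = 39840 \left(- \frac{64}{2436329}\right) = - \frac{2549760}{2436329}$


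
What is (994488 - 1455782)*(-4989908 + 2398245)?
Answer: 1195518591922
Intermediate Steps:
(994488 - 1455782)*(-4989908 + 2398245) = -461294*(-2591663) = 1195518591922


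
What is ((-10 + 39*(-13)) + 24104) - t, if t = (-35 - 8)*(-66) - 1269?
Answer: 22018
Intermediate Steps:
t = 1569 (t = -43*(-66) - 1269 = 2838 - 1269 = 1569)
((-10 + 39*(-13)) + 24104) - t = ((-10 + 39*(-13)) + 24104) - 1*1569 = ((-10 - 507) + 24104) - 1569 = (-517 + 24104) - 1569 = 23587 - 1569 = 22018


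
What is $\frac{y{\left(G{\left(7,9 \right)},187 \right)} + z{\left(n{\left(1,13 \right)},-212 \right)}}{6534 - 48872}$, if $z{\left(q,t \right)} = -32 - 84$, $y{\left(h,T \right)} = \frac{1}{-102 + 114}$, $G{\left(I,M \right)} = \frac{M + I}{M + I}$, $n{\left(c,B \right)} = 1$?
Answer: $\frac{1391}{508056} \approx 0.0027379$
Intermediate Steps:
$G{\left(I,M \right)} = 1$ ($G{\left(I,M \right)} = \frac{I + M}{I + M} = 1$)
$y{\left(h,T \right)} = \frac{1}{12}$
$z{\left(q,t \right)} = -116$
$\frac{y{\left(G{\left(7,9 \right)},187 \right)} + z{\left(n{\left(1,13 \right)},-212 \right)}}{6534 - 48872} = \frac{\frac{1}{12} - 116}{6534 - 48872} = - \frac{1391}{12 \left(-42338\right)} = \left(- \frac{1391}{12}\right) \left(- \frac{1}{42338}\right) = \frac{1391}{508056}$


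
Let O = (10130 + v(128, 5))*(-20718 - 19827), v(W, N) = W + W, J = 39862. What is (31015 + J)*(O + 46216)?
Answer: -29843055273058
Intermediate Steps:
v(W, N) = 2*W
O = -421100370 (O = (10130 + 2*128)*(-20718 - 19827) = (10130 + 256)*(-40545) = 10386*(-40545) = -421100370)
(31015 + J)*(O + 46216) = (31015 + 39862)*(-421100370 + 46216) = 70877*(-421054154) = -29843055273058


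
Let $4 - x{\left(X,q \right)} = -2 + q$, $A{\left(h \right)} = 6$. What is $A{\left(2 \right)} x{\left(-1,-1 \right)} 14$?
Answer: $588$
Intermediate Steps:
$x{\left(X,q \right)} = 6 - q$ ($x{\left(X,q \right)} = 4 - \left(-2 + q\right) = 6 - q$)
$A{\left(2 \right)} x{\left(-1,-1 \right)} 14 = 6 \left(6 - -1\right) 14 = 6 \left(6 + 1\right) 14 = 6 \cdot 7 \cdot 14 = 42 \cdot 14 = 588$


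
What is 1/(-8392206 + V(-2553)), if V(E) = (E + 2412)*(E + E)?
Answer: -1/7672260 ≈ -1.3034e-7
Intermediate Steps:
V(E) = 2*E*(2412 + E) (V(E) = (2412 + E)*(2*E) = 2*E*(2412 + E))
1/(-8392206 + V(-2553)) = 1/(-8392206 + 2*(-2553)*(2412 - 2553)) = 1/(-8392206 + 2*(-2553)*(-141)) = 1/(-8392206 + 719946) = 1/(-7672260) = -1/7672260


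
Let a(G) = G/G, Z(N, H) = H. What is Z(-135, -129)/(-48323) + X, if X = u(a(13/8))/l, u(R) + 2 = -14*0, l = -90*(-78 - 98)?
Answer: 88487/34792560 ≈ 0.0025433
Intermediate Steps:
a(G) = 1
l = 15840 (l = -90*(-176) = 15840)
u(R) = -2 (u(R) = -2 - 14*0 = -2 + 0 = -2)
X = -1/7920 (X = -2/15840 = -2*1/15840 = -1/7920 ≈ -0.00012626)
Z(-135, -129)/(-48323) + X = -129/(-48323) - 1/7920 = -129*(-1/48323) - 1/7920 = 129/48323 - 1/7920 = 88487/34792560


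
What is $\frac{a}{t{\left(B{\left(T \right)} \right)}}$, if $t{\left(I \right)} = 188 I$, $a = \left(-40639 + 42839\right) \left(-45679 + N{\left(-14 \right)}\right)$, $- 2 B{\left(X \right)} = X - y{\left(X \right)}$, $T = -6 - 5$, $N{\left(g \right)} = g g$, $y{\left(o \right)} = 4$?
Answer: $- \frac{3335420}{47} \approx -70966.0$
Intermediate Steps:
$N{\left(g \right)} = g^{2}$
$T = -11$ ($T = -6 - 5 = -11$)
$B{\left(X \right)} = 2 - \frac{X}{2}$ ($B{\left(X \right)} = - \frac{X - 4}{2} = - \frac{-4 + X}{2} = 2 - \frac{X}{2}$)
$a = -100062600$ ($a = \left(-40639 + 42839\right) \left(-45679 + \left(-14\right)^{2}\right) = 2200 \left(-45679 + 196\right) = 2200 \left(-45483\right) = -100062600$)
$\frac{a}{t{\left(B{\left(T \right)} \right)}} = - \frac{100062600}{188 \left(2 - - \frac{11}{2}\right)} = - \frac{100062600}{188 \left(2 + \frac{11}{2}\right)} = - \frac{100062600}{188 \cdot \frac{15}{2}} = - \frac{100062600}{1410} = \left(-100062600\right) \frac{1}{1410} = - \frac{3335420}{47}$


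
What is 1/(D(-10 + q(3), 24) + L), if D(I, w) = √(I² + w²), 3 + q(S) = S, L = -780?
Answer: -1/754 ≈ -0.0013263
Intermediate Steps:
q(S) = -3 + S
1/(D(-10 + q(3), 24) + L) = 1/(√((-10 + (-3 + 3))² + 24²) - 780) = 1/(√((-10 + 0)² + 576) - 780) = 1/(√((-10)² + 576) - 780) = 1/(√(100 + 576) - 780) = 1/(√676 - 780) = 1/(26 - 780) = 1/(-754) = -1/754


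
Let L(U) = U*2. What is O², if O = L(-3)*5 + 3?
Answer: 729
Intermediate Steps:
L(U) = 2*U
O = -27 (O = (2*(-3))*5 + 3 = -6*5 + 3 = -30 + 3 = -27)
O² = (-27)² = 729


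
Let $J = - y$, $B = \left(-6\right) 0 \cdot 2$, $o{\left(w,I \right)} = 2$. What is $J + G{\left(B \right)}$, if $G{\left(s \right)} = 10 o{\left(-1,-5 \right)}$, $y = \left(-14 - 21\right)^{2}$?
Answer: $-1205$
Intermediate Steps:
$y = 1225$ ($y = \left(-35\right)^{2} = 1225$)
$B = 0$ ($B = 0 \cdot 2 = 0$)
$J = -1225$ ($J = \left(-1\right) 1225 = -1225$)
$G{\left(s \right)} = 20$ ($G{\left(s \right)} = 10 \cdot 2 = 20$)
$J + G{\left(B \right)} = -1225 + 20 = -1205$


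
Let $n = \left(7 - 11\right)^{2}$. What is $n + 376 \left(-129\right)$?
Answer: $-48488$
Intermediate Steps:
$n = 16$ ($n = \left(-4\right)^{2} = 16$)
$n + 376 \left(-129\right) = 16 + 376 \left(-129\right) = 16 - 48504 = -48488$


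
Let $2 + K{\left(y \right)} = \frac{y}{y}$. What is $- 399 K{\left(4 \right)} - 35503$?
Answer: $-35104$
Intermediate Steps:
$K{\left(y \right)} = -1$ ($K{\left(y \right)} = -2 + \frac{y}{y} = -2 + 1 = -1$)
$- 399 K{\left(4 \right)} - 35503 = \left(-399\right) \left(-1\right) - 35503 = 399 - 35503 = -35104$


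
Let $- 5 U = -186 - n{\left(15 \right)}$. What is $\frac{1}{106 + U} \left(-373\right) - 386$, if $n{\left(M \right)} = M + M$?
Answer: $- \frac{777}{2} \approx -388.5$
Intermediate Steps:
$n{\left(M \right)} = 2 M$
$U = \frac{216}{5}$ ($U = - \frac{-186 - 2 \cdot 15}{5} = - \frac{-186 - 30}{5} = \left(- \frac{1}{5}\right) \left(-216\right) = \frac{216}{5} \approx 43.2$)
$\frac{1}{106 + U} \left(-373\right) - 386 = \frac{1}{106 + \frac{216}{5}} \left(-373\right) - 386 = \frac{1}{\frac{746}{5}} \left(-373\right) - 386 = \frac{5}{746} \left(-373\right) - 386 = - \frac{5}{2} - 386 = - \frac{777}{2}$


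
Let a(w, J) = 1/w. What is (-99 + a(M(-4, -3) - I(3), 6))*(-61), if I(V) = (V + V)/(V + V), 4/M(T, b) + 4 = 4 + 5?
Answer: 6344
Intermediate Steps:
M(T, b) = ⅘ (M(T, b) = 4/(-4 + (4 + 5)) = 4/(-4 + 9) = 4/5 = 4*(⅕) = ⅘)
I(V) = 1 (I(V) = (2*V)/((2*V)) = (2*V)*(1/(2*V)) = 1)
(-99 + a(M(-4, -3) - I(3), 6))*(-61) = (-99 + 1/(⅘ - 1*1))*(-61) = (-99 + 1/(⅘ - 1))*(-61) = (-99 + 1/(-⅕))*(-61) = (-99 - 5)*(-61) = -104*(-61) = 6344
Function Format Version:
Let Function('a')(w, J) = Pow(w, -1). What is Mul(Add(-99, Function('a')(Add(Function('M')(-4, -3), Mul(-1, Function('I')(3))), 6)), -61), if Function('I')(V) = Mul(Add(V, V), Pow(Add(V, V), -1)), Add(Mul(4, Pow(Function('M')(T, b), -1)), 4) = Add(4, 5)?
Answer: 6344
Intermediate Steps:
Function('M')(T, b) = Rational(4, 5) (Function('M')(T, b) = Mul(4, Pow(Add(-4, Add(4, 5)), -1)) = Mul(4, Pow(Add(-4, 9), -1)) = Mul(4, Pow(5, -1)) = Mul(4, Rational(1, 5)) = Rational(4, 5))
Function('I')(V) = 1 (Function('I')(V) = Mul(Mul(2, V), Pow(Mul(2, V), -1)) = Mul(Mul(2, V), Mul(Rational(1, 2), Pow(V, -1))) = 1)
Mul(Add(-99, Function('a')(Add(Function('M')(-4, -3), Mul(-1, Function('I')(3))), 6)), -61) = Mul(Add(-99, Pow(Add(Rational(4, 5), Mul(-1, 1)), -1)), -61) = Mul(Add(-99, Pow(Add(Rational(4, 5), -1), -1)), -61) = Mul(Add(-99, Pow(Rational(-1, 5), -1)), -61) = Mul(Add(-99, -5), -61) = Mul(-104, -61) = 6344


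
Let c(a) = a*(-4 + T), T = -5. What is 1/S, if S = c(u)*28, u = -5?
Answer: 1/1260 ≈ 0.00079365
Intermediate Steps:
c(a) = -9*a (c(a) = a*(-4 - 5) = a*(-9) = -9*a)
S = 1260 (S = -9*(-5)*28 = 45*28 = 1260)
1/S = 1/1260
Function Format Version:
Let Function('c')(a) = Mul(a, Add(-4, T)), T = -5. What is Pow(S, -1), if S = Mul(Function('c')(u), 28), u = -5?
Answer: Rational(1, 1260) ≈ 0.00079365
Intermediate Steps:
Function('c')(a) = Mul(-9, a) (Function('c')(a) = Mul(a, Add(-4, -5)) = Mul(a, -9) = Mul(-9, a))
S = 1260 (S = Mul(Mul(-9, -5), 28) = Mul(45, 28) = 1260)
Pow(S, -1) = Pow(1260, -1) = Rational(1, 1260)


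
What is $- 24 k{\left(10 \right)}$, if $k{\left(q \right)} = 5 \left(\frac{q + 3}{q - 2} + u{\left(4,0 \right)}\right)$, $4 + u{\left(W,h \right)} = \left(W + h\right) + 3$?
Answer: $-555$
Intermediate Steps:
$u{\left(W,h \right)} = -1 + W + h$ ($u{\left(W,h \right)} = -4 + \left(\left(W + h\right) + 3\right) = -4 + \left(3 + W + h\right) = -1 + W + h$)
$k{\left(q \right)} = 15 + \frac{5 \left(3 + q\right)}{-2 + q}$ ($k{\left(q \right)} = 5 \left(\frac{q + 3}{q - 2} + \left(-1 + 4 + 0\right)\right) = 5 \left(\frac{3 + q}{-2 + q} + 3\right) = 5 \left(3 + \frac{3 + q}{-2 + q}\right) = 15 + \frac{5 \left(3 + q\right)}{-2 + q}$)
$- 24 k{\left(10 \right)} = - 24 \frac{5 \left(-3 + 4 \cdot 10\right)}{-2 + 10} = - 24 \frac{5 \left(-3 + 40\right)}{8} = - 24 \cdot 5 \cdot \frac{1}{8} \cdot 37 = \left(-24\right) \frac{185}{8} = -555$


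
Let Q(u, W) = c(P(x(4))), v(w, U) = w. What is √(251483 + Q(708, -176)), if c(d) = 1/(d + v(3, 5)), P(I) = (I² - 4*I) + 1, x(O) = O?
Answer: √1005933/2 ≈ 501.48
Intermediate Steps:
P(I) = 1 + I² - 4*I
c(d) = 1/(3 + d) (c(d) = 1/(d + 3) = 1/(3 + d))
Q(u, W) = ¼ (Q(u, W) = 1/(3 + (1 + 4² - 4*4)) = 1/(3 + (1 + 16 - 16)) = 1/(3 + 1) = 1/4 = ¼)
√(251483 + Q(708, -176)) = √(251483 + ¼) = √(1005933/4) = √1005933/2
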